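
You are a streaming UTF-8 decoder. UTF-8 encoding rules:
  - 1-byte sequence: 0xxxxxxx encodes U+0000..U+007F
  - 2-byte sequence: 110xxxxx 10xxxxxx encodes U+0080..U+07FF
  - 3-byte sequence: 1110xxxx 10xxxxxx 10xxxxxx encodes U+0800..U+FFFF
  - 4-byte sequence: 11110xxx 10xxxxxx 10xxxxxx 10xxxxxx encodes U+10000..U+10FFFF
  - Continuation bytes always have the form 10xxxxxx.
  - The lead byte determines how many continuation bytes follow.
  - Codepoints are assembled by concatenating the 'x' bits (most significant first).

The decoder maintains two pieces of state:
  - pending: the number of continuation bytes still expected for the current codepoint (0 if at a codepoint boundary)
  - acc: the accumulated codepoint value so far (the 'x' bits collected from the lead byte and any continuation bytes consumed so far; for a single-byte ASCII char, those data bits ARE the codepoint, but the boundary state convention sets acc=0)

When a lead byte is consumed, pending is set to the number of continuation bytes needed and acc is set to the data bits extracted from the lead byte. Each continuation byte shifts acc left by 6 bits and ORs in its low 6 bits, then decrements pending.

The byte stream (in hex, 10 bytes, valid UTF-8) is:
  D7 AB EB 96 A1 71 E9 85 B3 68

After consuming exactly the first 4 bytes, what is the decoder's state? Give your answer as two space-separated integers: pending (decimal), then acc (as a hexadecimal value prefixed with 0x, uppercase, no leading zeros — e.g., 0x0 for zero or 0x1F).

Answer: 1 0x2D6

Derivation:
Byte[0]=D7: 2-byte lead. pending=1, acc=0x17
Byte[1]=AB: continuation. acc=(acc<<6)|0x2B=0x5EB, pending=0
Byte[2]=EB: 3-byte lead. pending=2, acc=0xB
Byte[3]=96: continuation. acc=(acc<<6)|0x16=0x2D6, pending=1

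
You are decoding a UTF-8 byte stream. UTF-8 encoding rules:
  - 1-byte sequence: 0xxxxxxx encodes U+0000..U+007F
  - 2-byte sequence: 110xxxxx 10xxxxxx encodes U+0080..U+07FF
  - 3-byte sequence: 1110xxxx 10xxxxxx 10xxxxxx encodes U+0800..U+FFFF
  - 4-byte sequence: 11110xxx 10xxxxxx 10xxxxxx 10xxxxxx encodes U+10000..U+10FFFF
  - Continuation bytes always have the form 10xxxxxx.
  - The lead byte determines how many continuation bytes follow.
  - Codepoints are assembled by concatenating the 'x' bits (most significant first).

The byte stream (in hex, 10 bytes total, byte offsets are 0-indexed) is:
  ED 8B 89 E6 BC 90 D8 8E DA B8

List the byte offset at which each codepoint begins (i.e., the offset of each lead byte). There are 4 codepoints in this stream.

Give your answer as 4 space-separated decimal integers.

Answer: 0 3 6 8

Derivation:
Byte[0]=ED: 3-byte lead, need 2 cont bytes. acc=0xD
Byte[1]=8B: continuation. acc=(acc<<6)|0x0B=0x34B
Byte[2]=89: continuation. acc=(acc<<6)|0x09=0xD2C9
Completed: cp=U+D2C9 (starts at byte 0)
Byte[3]=E6: 3-byte lead, need 2 cont bytes. acc=0x6
Byte[4]=BC: continuation. acc=(acc<<6)|0x3C=0x1BC
Byte[5]=90: continuation. acc=(acc<<6)|0x10=0x6F10
Completed: cp=U+6F10 (starts at byte 3)
Byte[6]=D8: 2-byte lead, need 1 cont bytes. acc=0x18
Byte[7]=8E: continuation. acc=(acc<<6)|0x0E=0x60E
Completed: cp=U+060E (starts at byte 6)
Byte[8]=DA: 2-byte lead, need 1 cont bytes. acc=0x1A
Byte[9]=B8: continuation. acc=(acc<<6)|0x38=0x6B8
Completed: cp=U+06B8 (starts at byte 8)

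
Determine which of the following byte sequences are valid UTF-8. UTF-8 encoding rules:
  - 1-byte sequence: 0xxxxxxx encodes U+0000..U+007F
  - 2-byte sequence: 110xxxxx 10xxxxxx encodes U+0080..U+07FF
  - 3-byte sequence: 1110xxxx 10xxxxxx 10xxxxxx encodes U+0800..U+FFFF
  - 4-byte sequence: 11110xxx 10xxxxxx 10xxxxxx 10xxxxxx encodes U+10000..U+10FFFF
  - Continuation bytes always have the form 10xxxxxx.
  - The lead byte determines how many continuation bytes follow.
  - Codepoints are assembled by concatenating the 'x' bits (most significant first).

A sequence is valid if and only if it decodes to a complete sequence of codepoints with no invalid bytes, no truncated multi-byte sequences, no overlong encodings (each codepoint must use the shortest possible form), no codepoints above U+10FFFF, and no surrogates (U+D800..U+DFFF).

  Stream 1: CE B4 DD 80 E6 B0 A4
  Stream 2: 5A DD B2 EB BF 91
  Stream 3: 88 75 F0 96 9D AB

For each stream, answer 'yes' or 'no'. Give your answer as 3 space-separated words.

Stream 1: decodes cleanly. VALID
Stream 2: decodes cleanly. VALID
Stream 3: error at byte offset 0. INVALID

Answer: yes yes no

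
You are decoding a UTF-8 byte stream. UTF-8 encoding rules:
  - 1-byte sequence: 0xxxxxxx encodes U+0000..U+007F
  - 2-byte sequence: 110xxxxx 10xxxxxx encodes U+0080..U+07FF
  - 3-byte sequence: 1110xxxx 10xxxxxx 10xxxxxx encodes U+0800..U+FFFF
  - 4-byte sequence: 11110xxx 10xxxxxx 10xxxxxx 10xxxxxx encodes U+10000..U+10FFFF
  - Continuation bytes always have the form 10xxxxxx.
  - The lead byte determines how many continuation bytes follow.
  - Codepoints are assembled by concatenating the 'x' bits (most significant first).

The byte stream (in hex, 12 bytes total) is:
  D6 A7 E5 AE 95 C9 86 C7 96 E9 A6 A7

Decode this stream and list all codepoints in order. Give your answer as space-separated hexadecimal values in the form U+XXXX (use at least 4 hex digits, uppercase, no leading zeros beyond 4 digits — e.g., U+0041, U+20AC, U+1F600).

Answer: U+05A7 U+5B95 U+0246 U+01D6 U+99A7

Derivation:
Byte[0]=D6: 2-byte lead, need 1 cont bytes. acc=0x16
Byte[1]=A7: continuation. acc=(acc<<6)|0x27=0x5A7
Completed: cp=U+05A7 (starts at byte 0)
Byte[2]=E5: 3-byte lead, need 2 cont bytes. acc=0x5
Byte[3]=AE: continuation. acc=(acc<<6)|0x2E=0x16E
Byte[4]=95: continuation. acc=(acc<<6)|0x15=0x5B95
Completed: cp=U+5B95 (starts at byte 2)
Byte[5]=C9: 2-byte lead, need 1 cont bytes. acc=0x9
Byte[6]=86: continuation. acc=(acc<<6)|0x06=0x246
Completed: cp=U+0246 (starts at byte 5)
Byte[7]=C7: 2-byte lead, need 1 cont bytes. acc=0x7
Byte[8]=96: continuation. acc=(acc<<6)|0x16=0x1D6
Completed: cp=U+01D6 (starts at byte 7)
Byte[9]=E9: 3-byte lead, need 2 cont bytes. acc=0x9
Byte[10]=A6: continuation. acc=(acc<<6)|0x26=0x266
Byte[11]=A7: continuation. acc=(acc<<6)|0x27=0x99A7
Completed: cp=U+99A7 (starts at byte 9)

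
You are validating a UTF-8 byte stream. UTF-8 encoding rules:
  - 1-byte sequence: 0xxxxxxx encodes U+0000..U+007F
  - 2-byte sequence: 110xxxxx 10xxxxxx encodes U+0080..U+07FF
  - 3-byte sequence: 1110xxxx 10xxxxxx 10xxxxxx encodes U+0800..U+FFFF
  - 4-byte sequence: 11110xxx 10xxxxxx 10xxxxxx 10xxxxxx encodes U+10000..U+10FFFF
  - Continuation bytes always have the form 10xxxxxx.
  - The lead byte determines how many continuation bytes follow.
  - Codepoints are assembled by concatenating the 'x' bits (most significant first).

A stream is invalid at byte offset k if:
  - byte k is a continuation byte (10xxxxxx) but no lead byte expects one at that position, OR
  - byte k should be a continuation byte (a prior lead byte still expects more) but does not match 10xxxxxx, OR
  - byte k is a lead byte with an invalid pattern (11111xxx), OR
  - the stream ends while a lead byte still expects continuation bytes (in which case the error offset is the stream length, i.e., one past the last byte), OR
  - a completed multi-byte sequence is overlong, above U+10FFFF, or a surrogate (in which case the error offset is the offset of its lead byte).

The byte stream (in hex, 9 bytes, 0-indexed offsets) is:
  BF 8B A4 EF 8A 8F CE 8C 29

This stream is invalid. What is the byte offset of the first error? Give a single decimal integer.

Byte[0]=BF: INVALID lead byte (not 0xxx/110x/1110/11110)

Answer: 0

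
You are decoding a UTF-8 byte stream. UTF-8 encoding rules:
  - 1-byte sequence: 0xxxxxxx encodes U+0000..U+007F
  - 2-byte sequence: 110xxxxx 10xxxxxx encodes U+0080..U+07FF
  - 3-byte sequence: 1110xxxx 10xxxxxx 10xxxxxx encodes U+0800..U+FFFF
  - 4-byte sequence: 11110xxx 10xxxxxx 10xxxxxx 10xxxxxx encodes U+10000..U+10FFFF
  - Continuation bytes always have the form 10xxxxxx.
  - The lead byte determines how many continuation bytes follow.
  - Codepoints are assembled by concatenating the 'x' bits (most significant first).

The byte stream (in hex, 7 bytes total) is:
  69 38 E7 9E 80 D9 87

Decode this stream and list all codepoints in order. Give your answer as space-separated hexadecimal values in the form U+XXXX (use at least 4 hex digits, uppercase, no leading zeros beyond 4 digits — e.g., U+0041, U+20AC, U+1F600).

Byte[0]=69: 1-byte ASCII. cp=U+0069
Byte[1]=38: 1-byte ASCII. cp=U+0038
Byte[2]=E7: 3-byte lead, need 2 cont bytes. acc=0x7
Byte[3]=9E: continuation. acc=(acc<<6)|0x1E=0x1DE
Byte[4]=80: continuation. acc=(acc<<6)|0x00=0x7780
Completed: cp=U+7780 (starts at byte 2)
Byte[5]=D9: 2-byte lead, need 1 cont bytes. acc=0x19
Byte[6]=87: continuation. acc=(acc<<6)|0x07=0x647
Completed: cp=U+0647 (starts at byte 5)

Answer: U+0069 U+0038 U+7780 U+0647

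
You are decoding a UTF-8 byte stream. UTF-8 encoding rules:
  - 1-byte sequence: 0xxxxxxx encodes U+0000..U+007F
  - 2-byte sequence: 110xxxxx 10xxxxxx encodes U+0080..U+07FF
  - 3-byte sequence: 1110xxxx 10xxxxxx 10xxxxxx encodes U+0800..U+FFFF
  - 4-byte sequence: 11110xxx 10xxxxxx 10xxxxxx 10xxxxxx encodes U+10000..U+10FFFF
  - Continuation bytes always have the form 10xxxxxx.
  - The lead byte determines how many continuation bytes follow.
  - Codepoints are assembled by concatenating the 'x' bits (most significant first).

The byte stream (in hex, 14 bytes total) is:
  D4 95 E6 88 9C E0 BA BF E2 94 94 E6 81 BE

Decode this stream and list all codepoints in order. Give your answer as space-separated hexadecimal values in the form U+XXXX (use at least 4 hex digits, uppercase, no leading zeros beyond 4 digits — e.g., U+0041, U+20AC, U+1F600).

Answer: U+0515 U+621C U+0EBF U+2514 U+607E

Derivation:
Byte[0]=D4: 2-byte lead, need 1 cont bytes. acc=0x14
Byte[1]=95: continuation. acc=(acc<<6)|0x15=0x515
Completed: cp=U+0515 (starts at byte 0)
Byte[2]=E6: 3-byte lead, need 2 cont bytes. acc=0x6
Byte[3]=88: continuation. acc=(acc<<6)|0x08=0x188
Byte[4]=9C: continuation. acc=(acc<<6)|0x1C=0x621C
Completed: cp=U+621C (starts at byte 2)
Byte[5]=E0: 3-byte lead, need 2 cont bytes. acc=0x0
Byte[6]=BA: continuation. acc=(acc<<6)|0x3A=0x3A
Byte[7]=BF: continuation. acc=(acc<<6)|0x3F=0xEBF
Completed: cp=U+0EBF (starts at byte 5)
Byte[8]=E2: 3-byte lead, need 2 cont bytes. acc=0x2
Byte[9]=94: continuation. acc=(acc<<6)|0x14=0x94
Byte[10]=94: continuation. acc=(acc<<6)|0x14=0x2514
Completed: cp=U+2514 (starts at byte 8)
Byte[11]=E6: 3-byte lead, need 2 cont bytes. acc=0x6
Byte[12]=81: continuation. acc=(acc<<6)|0x01=0x181
Byte[13]=BE: continuation. acc=(acc<<6)|0x3E=0x607E
Completed: cp=U+607E (starts at byte 11)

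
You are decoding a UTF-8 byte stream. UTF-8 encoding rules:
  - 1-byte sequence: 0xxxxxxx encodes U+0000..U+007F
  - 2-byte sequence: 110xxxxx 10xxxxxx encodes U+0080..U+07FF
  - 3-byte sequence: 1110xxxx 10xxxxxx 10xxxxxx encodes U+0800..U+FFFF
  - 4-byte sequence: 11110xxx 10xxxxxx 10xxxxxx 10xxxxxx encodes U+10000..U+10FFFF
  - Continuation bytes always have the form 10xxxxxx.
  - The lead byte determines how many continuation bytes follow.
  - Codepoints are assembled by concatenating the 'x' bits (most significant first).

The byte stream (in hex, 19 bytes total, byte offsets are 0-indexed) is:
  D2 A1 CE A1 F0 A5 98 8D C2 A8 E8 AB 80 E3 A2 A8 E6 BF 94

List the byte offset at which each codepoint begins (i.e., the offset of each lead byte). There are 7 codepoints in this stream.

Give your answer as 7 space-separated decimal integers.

Byte[0]=D2: 2-byte lead, need 1 cont bytes. acc=0x12
Byte[1]=A1: continuation. acc=(acc<<6)|0x21=0x4A1
Completed: cp=U+04A1 (starts at byte 0)
Byte[2]=CE: 2-byte lead, need 1 cont bytes. acc=0xE
Byte[3]=A1: continuation. acc=(acc<<6)|0x21=0x3A1
Completed: cp=U+03A1 (starts at byte 2)
Byte[4]=F0: 4-byte lead, need 3 cont bytes. acc=0x0
Byte[5]=A5: continuation. acc=(acc<<6)|0x25=0x25
Byte[6]=98: continuation. acc=(acc<<6)|0x18=0x958
Byte[7]=8D: continuation. acc=(acc<<6)|0x0D=0x2560D
Completed: cp=U+2560D (starts at byte 4)
Byte[8]=C2: 2-byte lead, need 1 cont bytes. acc=0x2
Byte[9]=A8: continuation. acc=(acc<<6)|0x28=0xA8
Completed: cp=U+00A8 (starts at byte 8)
Byte[10]=E8: 3-byte lead, need 2 cont bytes. acc=0x8
Byte[11]=AB: continuation. acc=(acc<<6)|0x2B=0x22B
Byte[12]=80: continuation. acc=(acc<<6)|0x00=0x8AC0
Completed: cp=U+8AC0 (starts at byte 10)
Byte[13]=E3: 3-byte lead, need 2 cont bytes. acc=0x3
Byte[14]=A2: continuation. acc=(acc<<6)|0x22=0xE2
Byte[15]=A8: continuation. acc=(acc<<6)|0x28=0x38A8
Completed: cp=U+38A8 (starts at byte 13)
Byte[16]=E6: 3-byte lead, need 2 cont bytes. acc=0x6
Byte[17]=BF: continuation. acc=(acc<<6)|0x3F=0x1BF
Byte[18]=94: continuation. acc=(acc<<6)|0x14=0x6FD4
Completed: cp=U+6FD4 (starts at byte 16)

Answer: 0 2 4 8 10 13 16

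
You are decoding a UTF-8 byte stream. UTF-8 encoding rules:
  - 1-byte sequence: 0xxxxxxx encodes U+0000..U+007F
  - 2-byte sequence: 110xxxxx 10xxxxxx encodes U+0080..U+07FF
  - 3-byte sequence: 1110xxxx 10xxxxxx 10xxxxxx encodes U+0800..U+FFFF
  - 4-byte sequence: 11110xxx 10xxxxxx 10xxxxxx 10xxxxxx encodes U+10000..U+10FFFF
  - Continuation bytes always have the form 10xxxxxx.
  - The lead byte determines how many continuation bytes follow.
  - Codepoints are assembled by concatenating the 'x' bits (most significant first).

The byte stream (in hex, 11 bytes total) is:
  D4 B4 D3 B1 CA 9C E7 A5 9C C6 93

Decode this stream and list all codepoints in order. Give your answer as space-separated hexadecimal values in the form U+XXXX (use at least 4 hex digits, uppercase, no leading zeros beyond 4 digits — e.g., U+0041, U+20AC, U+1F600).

Answer: U+0534 U+04F1 U+029C U+795C U+0193

Derivation:
Byte[0]=D4: 2-byte lead, need 1 cont bytes. acc=0x14
Byte[1]=B4: continuation. acc=(acc<<6)|0x34=0x534
Completed: cp=U+0534 (starts at byte 0)
Byte[2]=D3: 2-byte lead, need 1 cont bytes. acc=0x13
Byte[3]=B1: continuation. acc=(acc<<6)|0x31=0x4F1
Completed: cp=U+04F1 (starts at byte 2)
Byte[4]=CA: 2-byte lead, need 1 cont bytes. acc=0xA
Byte[5]=9C: continuation. acc=(acc<<6)|0x1C=0x29C
Completed: cp=U+029C (starts at byte 4)
Byte[6]=E7: 3-byte lead, need 2 cont bytes. acc=0x7
Byte[7]=A5: continuation. acc=(acc<<6)|0x25=0x1E5
Byte[8]=9C: continuation. acc=(acc<<6)|0x1C=0x795C
Completed: cp=U+795C (starts at byte 6)
Byte[9]=C6: 2-byte lead, need 1 cont bytes. acc=0x6
Byte[10]=93: continuation. acc=(acc<<6)|0x13=0x193
Completed: cp=U+0193 (starts at byte 9)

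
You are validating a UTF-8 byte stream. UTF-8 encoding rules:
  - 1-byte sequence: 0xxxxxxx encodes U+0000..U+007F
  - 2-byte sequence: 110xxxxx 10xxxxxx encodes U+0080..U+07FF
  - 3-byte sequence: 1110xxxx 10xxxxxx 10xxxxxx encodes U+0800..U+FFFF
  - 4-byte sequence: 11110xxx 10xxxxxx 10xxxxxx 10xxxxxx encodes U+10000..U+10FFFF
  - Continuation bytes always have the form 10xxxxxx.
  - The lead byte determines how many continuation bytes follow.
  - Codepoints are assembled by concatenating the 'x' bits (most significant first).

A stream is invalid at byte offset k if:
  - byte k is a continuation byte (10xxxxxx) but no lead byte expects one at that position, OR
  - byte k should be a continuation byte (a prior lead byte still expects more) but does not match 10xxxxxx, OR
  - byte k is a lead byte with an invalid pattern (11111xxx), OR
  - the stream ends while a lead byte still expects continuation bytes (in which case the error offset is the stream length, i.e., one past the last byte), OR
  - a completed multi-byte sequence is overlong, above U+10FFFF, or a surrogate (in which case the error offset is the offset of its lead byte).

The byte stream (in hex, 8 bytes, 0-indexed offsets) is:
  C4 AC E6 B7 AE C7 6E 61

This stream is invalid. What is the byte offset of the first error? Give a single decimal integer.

Answer: 6

Derivation:
Byte[0]=C4: 2-byte lead, need 1 cont bytes. acc=0x4
Byte[1]=AC: continuation. acc=(acc<<6)|0x2C=0x12C
Completed: cp=U+012C (starts at byte 0)
Byte[2]=E6: 3-byte lead, need 2 cont bytes. acc=0x6
Byte[3]=B7: continuation. acc=(acc<<6)|0x37=0x1B7
Byte[4]=AE: continuation. acc=(acc<<6)|0x2E=0x6DEE
Completed: cp=U+6DEE (starts at byte 2)
Byte[5]=C7: 2-byte lead, need 1 cont bytes. acc=0x7
Byte[6]=6E: expected 10xxxxxx continuation. INVALID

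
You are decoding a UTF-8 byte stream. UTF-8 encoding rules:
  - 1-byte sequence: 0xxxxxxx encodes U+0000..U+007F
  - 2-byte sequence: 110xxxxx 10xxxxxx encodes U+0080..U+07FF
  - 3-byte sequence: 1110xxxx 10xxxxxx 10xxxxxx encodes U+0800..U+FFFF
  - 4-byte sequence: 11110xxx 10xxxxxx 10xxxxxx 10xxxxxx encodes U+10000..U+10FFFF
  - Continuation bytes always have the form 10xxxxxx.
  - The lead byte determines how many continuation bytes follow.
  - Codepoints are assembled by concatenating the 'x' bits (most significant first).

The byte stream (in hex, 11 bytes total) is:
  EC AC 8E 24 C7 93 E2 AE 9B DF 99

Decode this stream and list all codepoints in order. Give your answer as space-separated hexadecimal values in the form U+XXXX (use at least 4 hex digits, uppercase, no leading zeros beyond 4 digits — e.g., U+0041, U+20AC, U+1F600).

Byte[0]=EC: 3-byte lead, need 2 cont bytes. acc=0xC
Byte[1]=AC: continuation. acc=(acc<<6)|0x2C=0x32C
Byte[2]=8E: continuation. acc=(acc<<6)|0x0E=0xCB0E
Completed: cp=U+CB0E (starts at byte 0)
Byte[3]=24: 1-byte ASCII. cp=U+0024
Byte[4]=C7: 2-byte lead, need 1 cont bytes. acc=0x7
Byte[5]=93: continuation. acc=(acc<<6)|0x13=0x1D3
Completed: cp=U+01D3 (starts at byte 4)
Byte[6]=E2: 3-byte lead, need 2 cont bytes. acc=0x2
Byte[7]=AE: continuation. acc=(acc<<6)|0x2E=0xAE
Byte[8]=9B: continuation. acc=(acc<<6)|0x1B=0x2B9B
Completed: cp=U+2B9B (starts at byte 6)
Byte[9]=DF: 2-byte lead, need 1 cont bytes. acc=0x1F
Byte[10]=99: continuation. acc=(acc<<6)|0x19=0x7D9
Completed: cp=U+07D9 (starts at byte 9)

Answer: U+CB0E U+0024 U+01D3 U+2B9B U+07D9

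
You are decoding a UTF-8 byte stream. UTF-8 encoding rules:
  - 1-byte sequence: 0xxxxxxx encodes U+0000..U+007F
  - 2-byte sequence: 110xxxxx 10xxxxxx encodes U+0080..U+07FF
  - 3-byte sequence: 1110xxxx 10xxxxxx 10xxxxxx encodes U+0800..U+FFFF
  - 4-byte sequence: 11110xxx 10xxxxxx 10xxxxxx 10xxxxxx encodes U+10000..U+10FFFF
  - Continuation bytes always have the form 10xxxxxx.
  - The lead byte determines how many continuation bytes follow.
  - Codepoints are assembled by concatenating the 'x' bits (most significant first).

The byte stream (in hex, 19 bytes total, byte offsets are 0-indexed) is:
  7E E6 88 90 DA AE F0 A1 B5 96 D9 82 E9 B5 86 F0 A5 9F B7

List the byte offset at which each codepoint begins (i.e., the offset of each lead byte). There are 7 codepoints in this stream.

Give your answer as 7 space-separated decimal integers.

Byte[0]=7E: 1-byte ASCII. cp=U+007E
Byte[1]=E6: 3-byte lead, need 2 cont bytes. acc=0x6
Byte[2]=88: continuation. acc=(acc<<6)|0x08=0x188
Byte[3]=90: continuation. acc=(acc<<6)|0x10=0x6210
Completed: cp=U+6210 (starts at byte 1)
Byte[4]=DA: 2-byte lead, need 1 cont bytes. acc=0x1A
Byte[5]=AE: continuation. acc=(acc<<6)|0x2E=0x6AE
Completed: cp=U+06AE (starts at byte 4)
Byte[6]=F0: 4-byte lead, need 3 cont bytes. acc=0x0
Byte[7]=A1: continuation. acc=(acc<<6)|0x21=0x21
Byte[8]=B5: continuation. acc=(acc<<6)|0x35=0x875
Byte[9]=96: continuation. acc=(acc<<6)|0x16=0x21D56
Completed: cp=U+21D56 (starts at byte 6)
Byte[10]=D9: 2-byte lead, need 1 cont bytes. acc=0x19
Byte[11]=82: continuation. acc=(acc<<6)|0x02=0x642
Completed: cp=U+0642 (starts at byte 10)
Byte[12]=E9: 3-byte lead, need 2 cont bytes. acc=0x9
Byte[13]=B5: continuation. acc=(acc<<6)|0x35=0x275
Byte[14]=86: continuation. acc=(acc<<6)|0x06=0x9D46
Completed: cp=U+9D46 (starts at byte 12)
Byte[15]=F0: 4-byte lead, need 3 cont bytes. acc=0x0
Byte[16]=A5: continuation. acc=(acc<<6)|0x25=0x25
Byte[17]=9F: continuation. acc=(acc<<6)|0x1F=0x95F
Byte[18]=B7: continuation. acc=(acc<<6)|0x37=0x257F7
Completed: cp=U+257F7 (starts at byte 15)

Answer: 0 1 4 6 10 12 15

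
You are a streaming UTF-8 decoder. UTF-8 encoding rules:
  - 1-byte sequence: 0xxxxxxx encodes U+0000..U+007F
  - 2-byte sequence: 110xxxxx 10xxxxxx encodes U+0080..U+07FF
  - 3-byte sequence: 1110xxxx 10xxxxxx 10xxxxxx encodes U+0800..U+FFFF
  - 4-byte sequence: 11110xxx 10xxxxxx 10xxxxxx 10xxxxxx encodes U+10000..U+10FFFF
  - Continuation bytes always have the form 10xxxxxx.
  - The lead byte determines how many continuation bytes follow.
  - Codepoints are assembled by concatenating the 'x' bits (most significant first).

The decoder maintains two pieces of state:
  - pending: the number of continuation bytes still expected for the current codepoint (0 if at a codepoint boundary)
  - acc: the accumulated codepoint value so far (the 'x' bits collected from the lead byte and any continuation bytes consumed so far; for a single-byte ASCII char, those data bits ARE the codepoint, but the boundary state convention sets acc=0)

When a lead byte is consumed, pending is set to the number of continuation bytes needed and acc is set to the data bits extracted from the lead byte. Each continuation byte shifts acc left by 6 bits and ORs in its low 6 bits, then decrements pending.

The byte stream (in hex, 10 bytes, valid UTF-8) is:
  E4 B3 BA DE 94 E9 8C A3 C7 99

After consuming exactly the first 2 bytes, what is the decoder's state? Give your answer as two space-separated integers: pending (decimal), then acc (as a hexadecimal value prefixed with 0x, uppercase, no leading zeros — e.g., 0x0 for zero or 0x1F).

Answer: 1 0x133

Derivation:
Byte[0]=E4: 3-byte lead. pending=2, acc=0x4
Byte[1]=B3: continuation. acc=(acc<<6)|0x33=0x133, pending=1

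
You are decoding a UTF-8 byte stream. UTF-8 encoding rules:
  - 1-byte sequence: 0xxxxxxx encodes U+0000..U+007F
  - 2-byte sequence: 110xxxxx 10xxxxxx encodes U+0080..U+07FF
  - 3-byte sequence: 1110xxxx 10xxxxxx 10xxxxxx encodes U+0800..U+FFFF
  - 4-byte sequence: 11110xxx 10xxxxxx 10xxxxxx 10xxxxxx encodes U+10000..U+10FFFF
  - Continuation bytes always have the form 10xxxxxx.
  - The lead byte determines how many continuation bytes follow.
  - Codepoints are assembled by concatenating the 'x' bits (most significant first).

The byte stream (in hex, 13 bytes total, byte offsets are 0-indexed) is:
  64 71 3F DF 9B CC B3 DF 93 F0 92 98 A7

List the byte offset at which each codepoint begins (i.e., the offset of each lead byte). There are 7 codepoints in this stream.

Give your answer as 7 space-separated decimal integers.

Byte[0]=64: 1-byte ASCII. cp=U+0064
Byte[1]=71: 1-byte ASCII. cp=U+0071
Byte[2]=3F: 1-byte ASCII. cp=U+003F
Byte[3]=DF: 2-byte lead, need 1 cont bytes. acc=0x1F
Byte[4]=9B: continuation. acc=(acc<<6)|0x1B=0x7DB
Completed: cp=U+07DB (starts at byte 3)
Byte[5]=CC: 2-byte lead, need 1 cont bytes. acc=0xC
Byte[6]=B3: continuation. acc=(acc<<6)|0x33=0x333
Completed: cp=U+0333 (starts at byte 5)
Byte[7]=DF: 2-byte lead, need 1 cont bytes. acc=0x1F
Byte[8]=93: continuation. acc=(acc<<6)|0x13=0x7D3
Completed: cp=U+07D3 (starts at byte 7)
Byte[9]=F0: 4-byte lead, need 3 cont bytes. acc=0x0
Byte[10]=92: continuation. acc=(acc<<6)|0x12=0x12
Byte[11]=98: continuation. acc=(acc<<6)|0x18=0x498
Byte[12]=A7: continuation. acc=(acc<<6)|0x27=0x12627
Completed: cp=U+12627 (starts at byte 9)

Answer: 0 1 2 3 5 7 9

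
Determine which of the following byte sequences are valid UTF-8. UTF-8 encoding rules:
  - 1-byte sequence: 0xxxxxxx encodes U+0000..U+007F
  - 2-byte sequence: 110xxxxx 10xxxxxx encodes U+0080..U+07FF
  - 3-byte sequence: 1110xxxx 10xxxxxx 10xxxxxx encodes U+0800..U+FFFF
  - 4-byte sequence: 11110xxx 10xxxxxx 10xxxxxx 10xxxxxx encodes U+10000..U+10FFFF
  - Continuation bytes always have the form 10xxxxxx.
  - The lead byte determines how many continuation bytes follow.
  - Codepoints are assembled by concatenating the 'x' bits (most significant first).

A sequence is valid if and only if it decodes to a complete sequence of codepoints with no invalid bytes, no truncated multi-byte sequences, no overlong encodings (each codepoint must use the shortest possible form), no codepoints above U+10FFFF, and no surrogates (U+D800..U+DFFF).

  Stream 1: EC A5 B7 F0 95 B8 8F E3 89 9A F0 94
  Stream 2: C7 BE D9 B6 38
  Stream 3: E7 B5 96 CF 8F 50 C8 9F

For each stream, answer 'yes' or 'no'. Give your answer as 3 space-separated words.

Stream 1: error at byte offset 12. INVALID
Stream 2: decodes cleanly. VALID
Stream 3: decodes cleanly. VALID

Answer: no yes yes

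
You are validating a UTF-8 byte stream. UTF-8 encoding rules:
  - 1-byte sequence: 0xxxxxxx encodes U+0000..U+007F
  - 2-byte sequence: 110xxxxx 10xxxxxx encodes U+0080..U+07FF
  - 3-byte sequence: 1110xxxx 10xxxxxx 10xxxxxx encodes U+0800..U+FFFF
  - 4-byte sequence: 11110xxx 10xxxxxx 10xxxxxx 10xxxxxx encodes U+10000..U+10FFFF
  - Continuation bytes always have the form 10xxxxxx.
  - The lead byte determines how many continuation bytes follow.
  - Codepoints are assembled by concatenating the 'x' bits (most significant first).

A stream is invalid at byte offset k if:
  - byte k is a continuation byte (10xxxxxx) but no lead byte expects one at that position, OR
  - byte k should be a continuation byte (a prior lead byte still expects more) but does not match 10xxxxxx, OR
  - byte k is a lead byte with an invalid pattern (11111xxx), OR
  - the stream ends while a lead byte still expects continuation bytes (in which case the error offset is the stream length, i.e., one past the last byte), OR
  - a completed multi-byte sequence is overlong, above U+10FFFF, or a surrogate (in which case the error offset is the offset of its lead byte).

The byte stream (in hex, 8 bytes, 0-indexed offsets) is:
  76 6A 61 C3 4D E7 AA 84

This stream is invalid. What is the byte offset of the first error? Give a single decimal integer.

Answer: 4

Derivation:
Byte[0]=76: 1-byte ASCII. cp=U+0076
Byte[1]=6A: 1-byte ASCII. cp=U+006A
Byte[2]=61: 1-byte ASCII. cp=U+0061
Byte[3]=C3: 2-byte lead, need 1 cont bytes. acc=0x3
Byte[4]=4D: expected 10xxxxxx continuation. INVALID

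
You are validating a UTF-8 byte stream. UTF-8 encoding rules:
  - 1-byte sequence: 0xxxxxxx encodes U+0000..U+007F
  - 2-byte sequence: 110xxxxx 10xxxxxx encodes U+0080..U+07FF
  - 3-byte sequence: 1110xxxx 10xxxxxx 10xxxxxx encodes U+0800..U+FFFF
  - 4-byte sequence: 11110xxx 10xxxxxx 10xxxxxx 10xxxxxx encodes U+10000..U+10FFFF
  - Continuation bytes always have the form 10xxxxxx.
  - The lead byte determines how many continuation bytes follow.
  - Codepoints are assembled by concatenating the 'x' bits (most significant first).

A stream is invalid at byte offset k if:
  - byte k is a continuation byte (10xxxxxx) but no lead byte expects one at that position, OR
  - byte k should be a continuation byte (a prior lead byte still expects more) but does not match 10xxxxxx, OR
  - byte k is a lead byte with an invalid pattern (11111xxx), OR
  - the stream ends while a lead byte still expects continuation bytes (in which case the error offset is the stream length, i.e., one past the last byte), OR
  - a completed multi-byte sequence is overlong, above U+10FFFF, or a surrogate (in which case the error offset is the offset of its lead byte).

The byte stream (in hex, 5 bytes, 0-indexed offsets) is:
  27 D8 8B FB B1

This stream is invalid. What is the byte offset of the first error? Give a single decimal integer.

Answer: 3

Derivation:
Byte[0]=27: 1-byte ASCII. cp=U+0027
Byte[1]=D8: 2-byte lead, need 1 cont bytes. acc=0x18
Byte[2]=8B: continuation. acc=(acc<<6)|0x0B=0x60B
Completed: cp=U+060B (starts at byte 1)
Byte[3]=FB: INVALID lead byte (not 0xxx/110x/1110/11110)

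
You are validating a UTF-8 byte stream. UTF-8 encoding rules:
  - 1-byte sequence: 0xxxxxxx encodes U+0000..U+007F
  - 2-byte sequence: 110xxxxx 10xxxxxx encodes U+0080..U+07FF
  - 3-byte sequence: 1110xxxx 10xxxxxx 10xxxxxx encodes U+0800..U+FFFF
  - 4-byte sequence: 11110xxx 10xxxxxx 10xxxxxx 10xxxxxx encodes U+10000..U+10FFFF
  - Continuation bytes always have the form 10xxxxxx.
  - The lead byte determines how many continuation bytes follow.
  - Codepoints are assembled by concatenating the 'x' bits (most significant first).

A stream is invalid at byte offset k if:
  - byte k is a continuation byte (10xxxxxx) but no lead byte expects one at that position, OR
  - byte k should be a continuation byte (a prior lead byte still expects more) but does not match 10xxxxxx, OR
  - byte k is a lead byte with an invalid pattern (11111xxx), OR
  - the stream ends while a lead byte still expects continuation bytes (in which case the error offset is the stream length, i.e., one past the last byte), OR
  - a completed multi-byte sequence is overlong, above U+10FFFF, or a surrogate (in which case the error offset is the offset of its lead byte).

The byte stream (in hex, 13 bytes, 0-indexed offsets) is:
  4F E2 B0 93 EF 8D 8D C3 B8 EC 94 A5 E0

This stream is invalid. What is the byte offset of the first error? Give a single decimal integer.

Byte[0]=4F: 1-byte ASCII. cp=U+004F
Byte[1]=E2: 3-byte lead, need 2 cont bytes. acc=0x2
Byte[2]=B0: continuation. acc=(acc<<6)|0x30=0xB0
Byte[3]=93: continuation. acc=(acc<<6)|0x13=0x2C13
Completed: cp=U+2C13 (starts at byte 1)
Byte[4]=EF: 3-byte lead, need 2 cont bytes. acc=0xF
Byte[5]=8D: continuation. acc=(acc<<6)|0x0D=0x3CD
Byte[6]=8D: continuation. acc=(acc<<6)|0x0D=0xF34D
Completed: cp=U+F34D (starts at byte 4)
Byte[7]=C3: 2-byte lead, need 1 cont bytes. acc=0x3
Byte[8]=B8: continuation. acc=(acc<<6)|0x38=0xF8
Completed: cp=U+00F8 (starts at byte 7)
Byte[9]=EC: 3-byte lead, need 2 cont bytes. acc=0xC
Byte[10]=94: continuation. acc=(acc<<6)|0x14=0x314
Byte[11]=A5: continuation. acc=(acc<<6)|0x25=0xC525
Completed: cp=U+C525 (starts at byte 9)
Byte[12]=E0: 3-byte lead, need 2 cont bytes. acc=0x0
Byte[13]: stream ended, expected continuation. INVALID

Answer: 13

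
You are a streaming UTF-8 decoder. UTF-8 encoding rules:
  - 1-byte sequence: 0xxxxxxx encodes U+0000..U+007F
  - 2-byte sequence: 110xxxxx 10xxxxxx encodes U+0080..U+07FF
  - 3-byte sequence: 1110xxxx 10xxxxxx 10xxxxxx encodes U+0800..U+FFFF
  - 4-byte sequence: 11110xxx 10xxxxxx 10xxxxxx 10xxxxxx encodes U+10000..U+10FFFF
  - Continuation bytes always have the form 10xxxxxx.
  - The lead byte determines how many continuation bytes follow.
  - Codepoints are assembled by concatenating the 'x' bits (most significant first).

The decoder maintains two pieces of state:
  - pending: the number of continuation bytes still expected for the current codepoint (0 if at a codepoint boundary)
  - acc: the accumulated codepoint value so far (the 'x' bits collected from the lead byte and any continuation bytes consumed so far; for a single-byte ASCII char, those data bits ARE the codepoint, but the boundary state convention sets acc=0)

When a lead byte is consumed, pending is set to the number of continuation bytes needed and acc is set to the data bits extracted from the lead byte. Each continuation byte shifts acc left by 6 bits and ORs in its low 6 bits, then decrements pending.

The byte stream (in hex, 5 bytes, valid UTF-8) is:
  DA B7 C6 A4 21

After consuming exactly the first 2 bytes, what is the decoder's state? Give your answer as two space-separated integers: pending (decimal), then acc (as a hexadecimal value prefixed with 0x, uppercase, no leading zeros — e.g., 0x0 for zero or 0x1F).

Answer: 0 0x6B7

Derivation:
Byte[0]=DA: 2-byte lead. pending=1, acc=0x1A
Byte[1]=B7: continuation. acc=(acc<<6)|0x37=0x6B7, pending=0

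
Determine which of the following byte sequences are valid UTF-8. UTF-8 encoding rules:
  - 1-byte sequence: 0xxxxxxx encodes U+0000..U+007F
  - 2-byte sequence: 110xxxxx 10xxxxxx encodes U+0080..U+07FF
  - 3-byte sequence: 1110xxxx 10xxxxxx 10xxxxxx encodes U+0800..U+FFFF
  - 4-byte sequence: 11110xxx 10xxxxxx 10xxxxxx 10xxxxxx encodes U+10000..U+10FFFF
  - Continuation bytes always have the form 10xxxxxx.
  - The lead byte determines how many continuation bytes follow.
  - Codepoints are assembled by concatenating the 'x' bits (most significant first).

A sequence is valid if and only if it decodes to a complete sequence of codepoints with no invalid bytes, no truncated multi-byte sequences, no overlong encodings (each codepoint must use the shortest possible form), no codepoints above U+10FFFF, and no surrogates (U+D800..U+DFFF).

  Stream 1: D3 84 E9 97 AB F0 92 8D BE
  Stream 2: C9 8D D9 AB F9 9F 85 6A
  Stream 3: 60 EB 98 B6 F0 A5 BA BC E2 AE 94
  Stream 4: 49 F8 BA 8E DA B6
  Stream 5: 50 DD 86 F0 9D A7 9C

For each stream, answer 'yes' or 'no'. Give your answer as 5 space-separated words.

Answer: yes no yes no yes

Derivation:
Stream 1: decodes cleanly. VALID
Stream 2: error at byte offset 4. INVALID
Stream 3: decodes cleanly. VALID
Stream 4: error at byte offset 1. INVALID
Stream 5: decodes cleanly. VALID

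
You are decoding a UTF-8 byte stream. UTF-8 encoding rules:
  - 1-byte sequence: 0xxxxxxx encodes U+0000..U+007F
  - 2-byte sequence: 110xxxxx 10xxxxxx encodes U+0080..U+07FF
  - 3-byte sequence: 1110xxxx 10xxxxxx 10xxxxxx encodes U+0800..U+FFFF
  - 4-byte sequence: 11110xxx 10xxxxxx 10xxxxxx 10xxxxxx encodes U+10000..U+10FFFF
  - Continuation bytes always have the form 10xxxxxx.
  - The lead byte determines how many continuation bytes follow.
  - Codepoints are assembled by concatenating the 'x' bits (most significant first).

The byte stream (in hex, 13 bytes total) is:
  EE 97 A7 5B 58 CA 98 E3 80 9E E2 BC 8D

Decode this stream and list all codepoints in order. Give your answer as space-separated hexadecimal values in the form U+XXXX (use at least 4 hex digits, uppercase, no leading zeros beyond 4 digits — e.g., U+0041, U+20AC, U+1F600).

Byte[0]=EE: 3-byte lead, need 2 cont bytes. acc=0xE
Byte[1]=97: continuation. acc=(acc<<6)|0x17=0x397
Byte[2]=A7: continuation. acc=(acc<<6)|0x27=0xE5E7
Completed: cp=U+E5E7 (starts at byte 0)
Byte[3]=5B: 1-byte ASCII. cp=U+005B
Byte[4]=58: 1-byte ASCII. cp=U+0058
Byte[5]=CA: 2-byte lead, need 1 cont bytes. acc=0xA
Byte[6]=98: continuation. acc=(acc<<6)|0x18=0x298
Completed: cp=U+0298 (starts at byte 5)
Byte[7]=E3: 3-byte lead, need 2 cont bytes. acc=0x3
Byte[8]=80: continuation. acc=(acc<<6)|0x00=0xC0
Byte[9]=9E: continuation. acc=(acc<<6)|0x1E=0x301E
Completed: cp=U+301E (starts at byte 7)
Byte[10]=E2: 3-byte lead, need 2 cont bytes. acc=0x2
Byte[11]=BC: continuation. acc=(acc<<6)|0x3C=0xBC
Byte[12]=8D: continuation. acc=(acc<<6)|0x0D=0x2F0D
Completed: cp=U+2F0D (starts at byte 10)

Answer: U+E5E7 U+005B U+0058 U+0298 U+301E U+2F0D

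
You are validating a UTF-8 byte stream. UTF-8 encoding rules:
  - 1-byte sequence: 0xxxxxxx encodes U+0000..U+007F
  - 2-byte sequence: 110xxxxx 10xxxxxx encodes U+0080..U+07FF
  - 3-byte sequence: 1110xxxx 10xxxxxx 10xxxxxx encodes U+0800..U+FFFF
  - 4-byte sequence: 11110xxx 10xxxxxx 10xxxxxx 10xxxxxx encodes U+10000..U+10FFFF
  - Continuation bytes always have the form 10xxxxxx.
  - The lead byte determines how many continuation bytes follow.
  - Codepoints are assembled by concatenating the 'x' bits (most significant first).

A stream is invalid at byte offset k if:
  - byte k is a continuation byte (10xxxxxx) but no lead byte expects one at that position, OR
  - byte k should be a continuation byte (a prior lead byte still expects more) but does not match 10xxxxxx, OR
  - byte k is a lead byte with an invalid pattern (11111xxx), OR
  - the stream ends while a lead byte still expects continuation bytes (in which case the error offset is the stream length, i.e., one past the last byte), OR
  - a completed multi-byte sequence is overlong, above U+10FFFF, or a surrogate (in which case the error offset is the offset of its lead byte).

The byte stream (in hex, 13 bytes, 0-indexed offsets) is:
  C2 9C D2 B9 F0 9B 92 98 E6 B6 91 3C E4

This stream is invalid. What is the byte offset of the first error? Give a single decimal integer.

Byte[0]=C2: 2-byte lead, need 1 cont bytes. acc=0x2
Byte[1]=9C: continuation. acc=(acc<<6)|0x1C=0x9C
Completed: cp=U+009C (starts at byte 0)
Byte[2]=D2: 2-byte lead, need 1 cont bytes. acc=0x12
Byte[3]=B9: continuation. acc=(acc<<6)|0x39=0x4B9
Completed: cp=U+04B9 (starts at byte 2)
Byte[4]=F0: 4-byte lead, need 3 cont bytes. acc=0x0
Byte[5]=9B: continuation. acc=(acc<<6)|0x1B=0x1B
Byte[6]=92: continuation. acc=(acc<<6)|0x12=0x6D2
Byte[7]=98: continuation. acc=(acc<<6)|0x18=0x1B498
Completed: cp=U+1B498 (starts at byte 4)
Byte[8]=E6: 3-byte lead, need 2 cont bytes. acc=0x6
Byte[9]=B6: continuation. acc=(acc<<6)|0x36=0x1B6
Byte[10]=91: continuation. acc=(acc<<6)|0x11=0x6D91
Completed: cp=U+6D91 (starts at byte 8)
Byte[11]=3C: 1-byte ASCII. cp=U+003C
Byte[12]=E4: 3-byte lead, need 2 cont bytes. acc=0x4
Byte[13]: stream ended, expected continuation. INVALID

Answer: 13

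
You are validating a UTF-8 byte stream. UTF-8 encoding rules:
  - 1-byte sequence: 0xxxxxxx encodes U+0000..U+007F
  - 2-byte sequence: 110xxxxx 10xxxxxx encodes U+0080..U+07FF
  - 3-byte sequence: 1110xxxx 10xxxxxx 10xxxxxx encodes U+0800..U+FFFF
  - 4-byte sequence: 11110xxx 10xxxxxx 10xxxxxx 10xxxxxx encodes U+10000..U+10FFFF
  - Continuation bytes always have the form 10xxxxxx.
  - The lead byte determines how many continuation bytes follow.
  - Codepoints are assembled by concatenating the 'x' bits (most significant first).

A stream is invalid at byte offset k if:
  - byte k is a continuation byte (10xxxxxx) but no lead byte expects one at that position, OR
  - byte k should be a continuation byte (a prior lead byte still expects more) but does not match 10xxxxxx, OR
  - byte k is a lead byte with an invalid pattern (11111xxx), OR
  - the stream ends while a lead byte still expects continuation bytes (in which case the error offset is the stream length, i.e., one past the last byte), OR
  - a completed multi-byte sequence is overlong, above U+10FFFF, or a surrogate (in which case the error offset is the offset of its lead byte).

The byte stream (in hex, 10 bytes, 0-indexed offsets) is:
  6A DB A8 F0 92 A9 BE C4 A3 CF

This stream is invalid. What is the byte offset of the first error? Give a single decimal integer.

Answer: 10

Derivation:
Byte[0]=6A: 1-byte ASCII. cp=U+006A
Byte[1]=DB: 2-byte lead, need 1 cont bytes. acc=0x1B
Byte[2]=A8: continuation. acc=(acc<<6)|0x28=0x6E8
Completed: cp=U+06E8 (starts at byte 1)
Byte[3]=F0: 4-byte lead, need 3 cont bytes. acc=0x0
Byte[4]=92: continuation. acc=(acc<<6)|0x12=0x12
Byte[5]=A9: continuation. acc=(acc<<6)|0x29=0x4A9
Byte[6]=BE: continuation. acc=(acc<<6)|0x3E=0x12A7E
Completed: cp=U+12A7E (starts at byte 3)
Byte[7]=C4: 2-byte lead, need 1 cont bytes. acc=0x4
Byte[8]=A3: continuation. acc=(acc<<6)|0x23=0x123
Completed: cp=U+0123 (starts at byte 7)
Byte[9]=CF: 2-byte lead, need 1 cont bytes. acc=0xF
Byte[10]: stream ended, expected continuation. INVALID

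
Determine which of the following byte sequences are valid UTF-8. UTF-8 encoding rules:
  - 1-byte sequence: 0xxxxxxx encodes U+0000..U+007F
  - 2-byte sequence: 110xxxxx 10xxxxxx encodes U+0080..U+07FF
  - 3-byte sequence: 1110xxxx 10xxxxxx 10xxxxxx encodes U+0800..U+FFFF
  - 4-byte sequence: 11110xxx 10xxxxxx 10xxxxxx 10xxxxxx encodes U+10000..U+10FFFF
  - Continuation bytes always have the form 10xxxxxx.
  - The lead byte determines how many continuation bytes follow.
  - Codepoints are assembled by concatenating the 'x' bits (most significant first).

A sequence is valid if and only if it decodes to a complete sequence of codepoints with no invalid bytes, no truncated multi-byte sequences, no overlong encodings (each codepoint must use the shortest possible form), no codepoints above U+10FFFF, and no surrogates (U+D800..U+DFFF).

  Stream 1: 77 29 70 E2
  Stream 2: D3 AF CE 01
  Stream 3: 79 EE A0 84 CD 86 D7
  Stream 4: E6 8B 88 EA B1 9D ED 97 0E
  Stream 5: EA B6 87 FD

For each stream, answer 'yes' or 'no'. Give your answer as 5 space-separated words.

Stream 1: error at byte offset 4. INVALID
Stream 2: error at byte offset 3. INVALID
Stream 3: error at byte offset 7. INVALID
Stream 4: error at byte offset 8. INVALID
Stream 5: error at byte offset 3. INVALID

Answer: no no no no no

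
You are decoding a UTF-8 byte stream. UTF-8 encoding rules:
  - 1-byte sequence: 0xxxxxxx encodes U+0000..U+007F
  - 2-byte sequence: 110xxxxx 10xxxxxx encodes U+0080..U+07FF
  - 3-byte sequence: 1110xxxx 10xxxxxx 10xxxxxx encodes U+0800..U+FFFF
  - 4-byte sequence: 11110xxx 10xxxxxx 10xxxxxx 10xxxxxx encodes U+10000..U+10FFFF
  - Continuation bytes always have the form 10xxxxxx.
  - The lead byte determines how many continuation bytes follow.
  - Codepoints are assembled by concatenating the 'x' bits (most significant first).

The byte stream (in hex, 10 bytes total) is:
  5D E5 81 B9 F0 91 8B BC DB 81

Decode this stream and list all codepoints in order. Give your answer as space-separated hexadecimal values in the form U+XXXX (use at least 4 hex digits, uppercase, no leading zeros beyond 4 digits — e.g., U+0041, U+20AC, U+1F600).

Answer: U+005D U+5079 U+112FC U+06C1

Derivation:
Byte[0]=5D: 1-byte ASCII. cp=U+005D
Byte[1]=E5: 3-byte lead, need 2 cont bytes. acc=0x5
Byte[2]=81: continuation. acc=(acc<<6)|0x01=0x141
Byte[3]=B9: continuation. acc=(acc<<6)|0x39=0x5079
Completed: cp=U+5079 (starts at byte 1)
Byte[4]=F0: 4-byte lead, need 3 cont bytes. acc=0x0
Byte[5]=91: continuation. acc=(acc<<6)|0x11=0x11
Byte[6]=8B: continuation. acc=(acc<<6)|0x0B=0x44B
Byte[7]=BC: continuation. acc=(acc<<6)|0x3C=0x112FC
Completed: cp=U+112FC (starts at byte 4)
Byte[8]=DB: 2-byte lead, need 1 cont bytes. acc=0x1B
Byte[9]=81: continuation. acc=(acc<<6)|0x01=0x6C1
Completed: cp=U+06C1 (starts at byte 8)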